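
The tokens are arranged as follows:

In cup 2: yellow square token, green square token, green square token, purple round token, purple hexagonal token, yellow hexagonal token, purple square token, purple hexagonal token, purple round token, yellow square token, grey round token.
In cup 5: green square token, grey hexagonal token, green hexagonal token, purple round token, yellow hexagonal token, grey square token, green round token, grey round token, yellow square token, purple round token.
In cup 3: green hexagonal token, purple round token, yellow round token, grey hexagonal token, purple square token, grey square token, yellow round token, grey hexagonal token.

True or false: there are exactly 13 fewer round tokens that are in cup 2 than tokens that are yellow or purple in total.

There are 3 round tokens in cup 2.
There are 16 tokens that are yellow or purple.
The claim requires 16 − 3 (= 13) to equal 13, which holds.

True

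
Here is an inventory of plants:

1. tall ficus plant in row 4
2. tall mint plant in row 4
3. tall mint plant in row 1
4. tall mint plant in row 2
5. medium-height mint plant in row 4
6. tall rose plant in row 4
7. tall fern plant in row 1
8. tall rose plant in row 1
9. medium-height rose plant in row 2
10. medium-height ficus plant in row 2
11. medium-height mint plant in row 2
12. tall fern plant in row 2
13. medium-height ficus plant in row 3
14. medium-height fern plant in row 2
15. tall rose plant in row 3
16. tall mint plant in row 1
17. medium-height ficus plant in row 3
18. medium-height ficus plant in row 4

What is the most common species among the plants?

mint

Counts by species: mint 6, ficus 5, rose 4, fern 3.
The maximum is 6, held uniquely by mint.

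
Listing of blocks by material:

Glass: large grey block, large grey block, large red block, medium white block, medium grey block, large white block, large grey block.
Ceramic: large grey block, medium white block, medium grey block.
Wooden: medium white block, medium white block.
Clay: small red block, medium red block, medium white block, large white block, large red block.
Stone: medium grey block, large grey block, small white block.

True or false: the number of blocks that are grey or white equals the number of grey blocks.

False

|blocks that are grey or white| = 16.
|grey blocks| = 8.
The claim requires 16 = 8, which does not hold.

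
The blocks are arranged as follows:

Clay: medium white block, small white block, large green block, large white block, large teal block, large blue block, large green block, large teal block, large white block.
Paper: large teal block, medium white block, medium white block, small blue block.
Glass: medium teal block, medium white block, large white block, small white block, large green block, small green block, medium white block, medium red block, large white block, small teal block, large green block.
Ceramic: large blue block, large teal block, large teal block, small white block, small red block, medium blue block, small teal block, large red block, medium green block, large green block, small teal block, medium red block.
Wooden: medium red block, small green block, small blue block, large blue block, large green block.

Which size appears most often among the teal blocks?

Counts by size (restricted to teal blocks): large 5, small 3, medium 1.
The maximum is 5, held uniquely by large.

large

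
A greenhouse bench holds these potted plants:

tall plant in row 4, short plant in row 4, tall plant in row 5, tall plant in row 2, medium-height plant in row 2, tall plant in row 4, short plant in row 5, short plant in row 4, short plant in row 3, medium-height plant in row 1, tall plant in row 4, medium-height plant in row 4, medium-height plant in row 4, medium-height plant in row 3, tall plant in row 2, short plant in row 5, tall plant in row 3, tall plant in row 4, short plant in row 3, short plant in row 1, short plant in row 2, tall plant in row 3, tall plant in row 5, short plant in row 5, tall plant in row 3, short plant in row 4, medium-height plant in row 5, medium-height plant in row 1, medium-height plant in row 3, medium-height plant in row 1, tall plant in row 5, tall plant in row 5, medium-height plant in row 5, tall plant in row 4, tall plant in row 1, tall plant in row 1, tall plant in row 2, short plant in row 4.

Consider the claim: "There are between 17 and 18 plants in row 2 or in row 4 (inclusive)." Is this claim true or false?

False

|plants in row 2 or in row 4| = 16.
The claim requires 17 ≤ 16 ≤ 18, which does not hold.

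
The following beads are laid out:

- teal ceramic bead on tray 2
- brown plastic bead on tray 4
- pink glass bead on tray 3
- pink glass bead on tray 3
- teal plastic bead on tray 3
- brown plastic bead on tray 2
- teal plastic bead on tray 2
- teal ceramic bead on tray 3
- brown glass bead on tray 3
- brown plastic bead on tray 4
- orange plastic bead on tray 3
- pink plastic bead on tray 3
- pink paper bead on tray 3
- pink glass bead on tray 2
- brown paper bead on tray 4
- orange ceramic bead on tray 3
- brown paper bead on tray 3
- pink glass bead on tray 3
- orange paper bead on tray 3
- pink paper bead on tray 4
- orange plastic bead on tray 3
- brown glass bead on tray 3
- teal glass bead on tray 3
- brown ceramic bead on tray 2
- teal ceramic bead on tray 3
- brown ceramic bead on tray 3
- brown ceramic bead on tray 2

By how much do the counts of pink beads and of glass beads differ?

0

pink beads: 7. glass beads: 7.
|7 − 7| = 7 − 7 = 0.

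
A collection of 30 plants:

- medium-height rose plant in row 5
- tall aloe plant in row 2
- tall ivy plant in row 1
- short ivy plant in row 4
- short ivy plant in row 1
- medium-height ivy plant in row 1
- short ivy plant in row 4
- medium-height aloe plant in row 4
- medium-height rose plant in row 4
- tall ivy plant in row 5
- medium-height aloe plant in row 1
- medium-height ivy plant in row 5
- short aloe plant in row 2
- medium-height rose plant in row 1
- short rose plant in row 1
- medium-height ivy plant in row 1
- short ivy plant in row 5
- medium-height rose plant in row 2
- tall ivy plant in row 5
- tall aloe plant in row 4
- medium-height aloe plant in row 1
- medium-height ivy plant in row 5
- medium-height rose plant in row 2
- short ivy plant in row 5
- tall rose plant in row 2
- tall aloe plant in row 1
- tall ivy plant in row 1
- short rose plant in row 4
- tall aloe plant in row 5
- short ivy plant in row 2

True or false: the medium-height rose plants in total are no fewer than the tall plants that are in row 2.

True

|medium-height rose plants| = 5.
|tall plants in row 2| = 2.
The claim requires 5 ≥ 2, which holds.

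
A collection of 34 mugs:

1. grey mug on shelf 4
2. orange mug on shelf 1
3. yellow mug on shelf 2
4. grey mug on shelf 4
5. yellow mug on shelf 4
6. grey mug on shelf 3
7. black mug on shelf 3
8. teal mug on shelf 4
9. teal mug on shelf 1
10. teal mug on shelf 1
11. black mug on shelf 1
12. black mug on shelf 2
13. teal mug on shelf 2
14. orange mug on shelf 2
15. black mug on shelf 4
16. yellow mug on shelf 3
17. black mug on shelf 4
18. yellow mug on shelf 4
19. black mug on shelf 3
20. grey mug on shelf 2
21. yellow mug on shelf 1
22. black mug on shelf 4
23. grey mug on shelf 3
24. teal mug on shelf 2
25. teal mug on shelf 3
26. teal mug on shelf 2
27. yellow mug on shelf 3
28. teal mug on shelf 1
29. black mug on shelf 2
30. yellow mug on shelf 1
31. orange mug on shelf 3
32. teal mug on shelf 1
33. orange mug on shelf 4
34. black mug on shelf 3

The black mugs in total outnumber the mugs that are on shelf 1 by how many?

1

black mugs: 9.
mugs on shelf 1: 8.
9 − 8 = 1.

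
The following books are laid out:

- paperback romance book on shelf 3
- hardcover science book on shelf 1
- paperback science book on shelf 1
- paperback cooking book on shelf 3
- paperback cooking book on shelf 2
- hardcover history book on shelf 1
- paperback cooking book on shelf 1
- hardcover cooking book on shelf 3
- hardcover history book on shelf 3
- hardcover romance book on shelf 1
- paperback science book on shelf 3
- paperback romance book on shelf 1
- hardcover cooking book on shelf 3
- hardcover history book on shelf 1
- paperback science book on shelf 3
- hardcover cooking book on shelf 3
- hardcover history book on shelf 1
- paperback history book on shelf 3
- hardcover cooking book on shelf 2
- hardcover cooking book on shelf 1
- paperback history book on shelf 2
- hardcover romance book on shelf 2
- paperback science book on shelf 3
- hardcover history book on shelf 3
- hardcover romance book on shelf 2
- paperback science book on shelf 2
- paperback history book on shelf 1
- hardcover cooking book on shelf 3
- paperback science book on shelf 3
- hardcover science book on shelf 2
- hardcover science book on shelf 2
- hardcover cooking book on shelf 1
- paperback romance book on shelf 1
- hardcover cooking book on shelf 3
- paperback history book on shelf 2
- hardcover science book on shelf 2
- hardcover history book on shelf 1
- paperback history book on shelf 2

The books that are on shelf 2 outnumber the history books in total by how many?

0

books on shelf 2: 11.
history books: 11.
11 − 11 = 0.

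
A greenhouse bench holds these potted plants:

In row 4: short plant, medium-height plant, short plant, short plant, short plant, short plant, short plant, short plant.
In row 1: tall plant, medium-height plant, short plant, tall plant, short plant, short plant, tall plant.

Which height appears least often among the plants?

Counts by height: short 10, tall 3, medium-height 2.
The minimum is 2, held uniquely by medium-height.

medium-height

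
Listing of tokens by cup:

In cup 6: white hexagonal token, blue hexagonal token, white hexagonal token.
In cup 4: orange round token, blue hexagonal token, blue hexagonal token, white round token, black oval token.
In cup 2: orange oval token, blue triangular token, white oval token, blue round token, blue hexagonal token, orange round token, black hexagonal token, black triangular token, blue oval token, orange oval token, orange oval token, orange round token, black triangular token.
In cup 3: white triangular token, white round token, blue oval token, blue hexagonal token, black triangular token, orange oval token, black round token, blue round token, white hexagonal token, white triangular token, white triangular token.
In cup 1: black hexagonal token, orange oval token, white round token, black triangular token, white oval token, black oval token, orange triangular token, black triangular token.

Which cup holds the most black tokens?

cup 1

Counts by cup (restricted to black tokens): cup 1→4, cup 2→3, cup 3→2, cup 4→1, cup 6→0.
The maximum is 4, held uniquely by cup 1.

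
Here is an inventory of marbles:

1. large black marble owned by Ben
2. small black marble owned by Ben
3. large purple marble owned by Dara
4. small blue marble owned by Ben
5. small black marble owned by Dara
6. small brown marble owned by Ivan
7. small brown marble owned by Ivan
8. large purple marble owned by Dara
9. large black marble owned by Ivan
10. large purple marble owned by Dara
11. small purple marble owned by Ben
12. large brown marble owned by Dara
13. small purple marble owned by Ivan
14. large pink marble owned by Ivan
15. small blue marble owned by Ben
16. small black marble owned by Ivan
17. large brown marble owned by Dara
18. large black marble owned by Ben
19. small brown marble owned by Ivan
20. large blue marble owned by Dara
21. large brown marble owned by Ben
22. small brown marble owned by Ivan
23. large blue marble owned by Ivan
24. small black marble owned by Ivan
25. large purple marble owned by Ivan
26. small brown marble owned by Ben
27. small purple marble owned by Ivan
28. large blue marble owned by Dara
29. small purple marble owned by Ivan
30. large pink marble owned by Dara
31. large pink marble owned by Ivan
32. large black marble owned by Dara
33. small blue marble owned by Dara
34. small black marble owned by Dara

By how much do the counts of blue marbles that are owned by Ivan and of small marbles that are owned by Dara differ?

blue marbles owned by Ivan: 1. small marbles owned by Dara: 3.
|1 − 3| = 3 − 1 = 2.

2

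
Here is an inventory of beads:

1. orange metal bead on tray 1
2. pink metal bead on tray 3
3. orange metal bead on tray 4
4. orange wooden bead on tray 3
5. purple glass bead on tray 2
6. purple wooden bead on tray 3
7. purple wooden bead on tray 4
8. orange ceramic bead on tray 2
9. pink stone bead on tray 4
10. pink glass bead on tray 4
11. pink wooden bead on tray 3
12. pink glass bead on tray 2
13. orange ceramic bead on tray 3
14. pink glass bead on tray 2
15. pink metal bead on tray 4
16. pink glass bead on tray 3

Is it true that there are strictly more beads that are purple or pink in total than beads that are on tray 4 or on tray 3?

False

|beads that are purple or pink| = 11.
|beads on tray 4 or on tray 3| = 11.
The claim requires 11 > 11, which does not hold.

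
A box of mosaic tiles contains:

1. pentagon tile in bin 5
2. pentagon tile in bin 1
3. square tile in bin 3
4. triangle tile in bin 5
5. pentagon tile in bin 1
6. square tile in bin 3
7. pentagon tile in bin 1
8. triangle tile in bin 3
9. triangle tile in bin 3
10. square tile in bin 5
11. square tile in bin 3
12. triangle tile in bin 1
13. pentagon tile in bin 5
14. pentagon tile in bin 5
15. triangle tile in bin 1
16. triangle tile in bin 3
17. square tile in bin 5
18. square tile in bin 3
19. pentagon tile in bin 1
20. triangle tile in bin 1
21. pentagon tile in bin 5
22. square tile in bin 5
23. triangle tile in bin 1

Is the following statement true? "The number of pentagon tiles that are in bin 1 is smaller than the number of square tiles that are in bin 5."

pentagon tiles in bin 1: 4.
square tiles in bin 5: 3.
The claim requires 4 < 3, which does not hold.

False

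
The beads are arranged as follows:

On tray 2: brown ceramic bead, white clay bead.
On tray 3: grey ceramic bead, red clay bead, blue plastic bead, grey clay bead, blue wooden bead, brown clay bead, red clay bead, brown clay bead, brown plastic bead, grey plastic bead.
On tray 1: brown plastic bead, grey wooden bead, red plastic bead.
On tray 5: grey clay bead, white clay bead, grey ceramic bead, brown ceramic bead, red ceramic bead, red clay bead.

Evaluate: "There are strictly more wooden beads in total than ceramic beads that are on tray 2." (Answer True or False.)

wooden beads: 2.
ceramic beads on tray 2: 1.
The claim requires 2 > 1, which holds.

True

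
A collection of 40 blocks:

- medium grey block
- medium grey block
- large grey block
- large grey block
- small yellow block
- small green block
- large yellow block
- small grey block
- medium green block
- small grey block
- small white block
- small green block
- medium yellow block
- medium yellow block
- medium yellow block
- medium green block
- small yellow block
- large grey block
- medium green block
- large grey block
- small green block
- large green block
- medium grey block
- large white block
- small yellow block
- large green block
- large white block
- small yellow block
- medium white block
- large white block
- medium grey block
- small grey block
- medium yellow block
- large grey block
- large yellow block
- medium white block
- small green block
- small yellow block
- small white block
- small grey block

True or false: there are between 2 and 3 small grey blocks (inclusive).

False

|small grey blocks| = 4.
The claim requires 2 ≤ 4 ≤ 3, which does not hold.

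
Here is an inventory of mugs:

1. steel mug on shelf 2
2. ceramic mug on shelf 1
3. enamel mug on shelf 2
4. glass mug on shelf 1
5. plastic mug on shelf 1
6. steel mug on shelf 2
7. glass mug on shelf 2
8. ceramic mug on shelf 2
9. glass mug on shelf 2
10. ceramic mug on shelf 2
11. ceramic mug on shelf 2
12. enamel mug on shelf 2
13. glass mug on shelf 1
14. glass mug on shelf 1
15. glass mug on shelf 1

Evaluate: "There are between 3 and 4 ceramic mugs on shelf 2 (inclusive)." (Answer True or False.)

ceramic mugs on shelf 2: 3.
The claim requires 3 ≤ 3 ≤ 4, which holds.

True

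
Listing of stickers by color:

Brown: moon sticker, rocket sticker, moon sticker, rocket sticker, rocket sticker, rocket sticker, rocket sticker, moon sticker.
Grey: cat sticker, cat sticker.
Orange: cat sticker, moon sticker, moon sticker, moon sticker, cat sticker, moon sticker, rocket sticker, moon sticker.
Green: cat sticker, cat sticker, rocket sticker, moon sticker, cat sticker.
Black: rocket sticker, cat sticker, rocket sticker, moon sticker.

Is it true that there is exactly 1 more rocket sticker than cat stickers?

rocket stickers: 9.
cat stickers: 8.
The claim requires 9 − 8 (= 1) to equal 1, which holds.

True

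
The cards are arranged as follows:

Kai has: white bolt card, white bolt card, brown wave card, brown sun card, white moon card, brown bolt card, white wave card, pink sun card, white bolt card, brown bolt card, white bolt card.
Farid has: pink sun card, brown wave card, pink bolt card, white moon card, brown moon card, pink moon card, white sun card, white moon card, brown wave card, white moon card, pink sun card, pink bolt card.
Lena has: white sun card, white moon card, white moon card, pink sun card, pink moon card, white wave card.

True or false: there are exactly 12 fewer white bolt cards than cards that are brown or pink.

|white bolt cards| = 4.
|cards that are brown or pink| = 15.
The claim requires 15 − 4 (= 11) to equal 12, which does not hold.

False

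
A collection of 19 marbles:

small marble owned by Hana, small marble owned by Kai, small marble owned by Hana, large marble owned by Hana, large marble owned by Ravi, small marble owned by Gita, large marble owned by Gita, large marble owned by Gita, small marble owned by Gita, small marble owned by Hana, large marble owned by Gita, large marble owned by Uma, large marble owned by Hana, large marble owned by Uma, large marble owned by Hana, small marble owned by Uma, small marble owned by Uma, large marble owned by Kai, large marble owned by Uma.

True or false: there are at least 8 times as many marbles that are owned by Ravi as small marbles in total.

False

|marbles owned by Ravi| = 1.
|small marbles| = 8.
The claim requires 1 ≥ 8 × 8 = 64, which does not hold.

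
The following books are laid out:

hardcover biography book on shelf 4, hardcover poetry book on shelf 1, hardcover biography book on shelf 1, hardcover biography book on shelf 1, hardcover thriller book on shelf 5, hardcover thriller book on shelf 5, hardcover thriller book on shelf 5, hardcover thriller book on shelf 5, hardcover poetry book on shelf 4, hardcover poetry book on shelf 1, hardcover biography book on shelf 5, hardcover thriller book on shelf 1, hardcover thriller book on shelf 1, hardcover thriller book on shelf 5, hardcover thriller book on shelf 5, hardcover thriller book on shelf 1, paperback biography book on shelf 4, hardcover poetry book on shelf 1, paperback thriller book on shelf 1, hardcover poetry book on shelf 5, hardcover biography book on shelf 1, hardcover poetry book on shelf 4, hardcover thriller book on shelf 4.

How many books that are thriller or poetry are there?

poetry: 6; thriller: 11; together 6 + 11 = 17.

17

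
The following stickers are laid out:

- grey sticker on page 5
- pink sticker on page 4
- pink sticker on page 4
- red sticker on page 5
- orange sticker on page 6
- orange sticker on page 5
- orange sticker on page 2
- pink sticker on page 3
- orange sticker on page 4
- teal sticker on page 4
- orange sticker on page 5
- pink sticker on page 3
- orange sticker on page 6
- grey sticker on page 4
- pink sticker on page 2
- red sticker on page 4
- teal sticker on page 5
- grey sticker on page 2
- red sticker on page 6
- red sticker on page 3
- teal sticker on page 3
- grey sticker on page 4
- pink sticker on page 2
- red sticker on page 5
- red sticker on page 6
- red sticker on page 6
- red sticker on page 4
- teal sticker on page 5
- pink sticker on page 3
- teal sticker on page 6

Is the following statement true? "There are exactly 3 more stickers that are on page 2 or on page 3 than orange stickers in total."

True

stickers on page 2 or on page 3: 9.
orange stickers: 6.
The claim requires 9 − 6 (= 3) to equal 3, which holds.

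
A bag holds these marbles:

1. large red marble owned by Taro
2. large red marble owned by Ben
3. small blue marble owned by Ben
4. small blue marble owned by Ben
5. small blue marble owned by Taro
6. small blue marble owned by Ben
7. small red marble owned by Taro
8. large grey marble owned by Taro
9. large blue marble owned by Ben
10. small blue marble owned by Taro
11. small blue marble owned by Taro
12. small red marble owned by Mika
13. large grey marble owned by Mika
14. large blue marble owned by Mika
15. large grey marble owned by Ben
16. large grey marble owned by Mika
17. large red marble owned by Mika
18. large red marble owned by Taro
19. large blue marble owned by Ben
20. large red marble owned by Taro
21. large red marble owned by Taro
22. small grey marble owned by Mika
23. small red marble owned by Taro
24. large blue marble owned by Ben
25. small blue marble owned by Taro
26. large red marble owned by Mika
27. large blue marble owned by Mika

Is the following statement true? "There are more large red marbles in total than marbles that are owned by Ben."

large red marbles: 7.
marbles owned by Ben: 8.
The claim requires 7 > 8, which does not hold.

False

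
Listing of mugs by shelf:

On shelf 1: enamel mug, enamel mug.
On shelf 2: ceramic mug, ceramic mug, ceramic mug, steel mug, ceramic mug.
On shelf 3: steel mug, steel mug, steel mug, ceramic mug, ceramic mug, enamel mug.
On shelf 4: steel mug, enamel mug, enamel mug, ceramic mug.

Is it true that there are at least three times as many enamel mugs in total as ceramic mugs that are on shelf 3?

There are 5 enamel mugs.
There are 2 ceramic mugs on shelf 3.
The claim requires 5 ≥ 3 × 2 = 6, which does not hold.

False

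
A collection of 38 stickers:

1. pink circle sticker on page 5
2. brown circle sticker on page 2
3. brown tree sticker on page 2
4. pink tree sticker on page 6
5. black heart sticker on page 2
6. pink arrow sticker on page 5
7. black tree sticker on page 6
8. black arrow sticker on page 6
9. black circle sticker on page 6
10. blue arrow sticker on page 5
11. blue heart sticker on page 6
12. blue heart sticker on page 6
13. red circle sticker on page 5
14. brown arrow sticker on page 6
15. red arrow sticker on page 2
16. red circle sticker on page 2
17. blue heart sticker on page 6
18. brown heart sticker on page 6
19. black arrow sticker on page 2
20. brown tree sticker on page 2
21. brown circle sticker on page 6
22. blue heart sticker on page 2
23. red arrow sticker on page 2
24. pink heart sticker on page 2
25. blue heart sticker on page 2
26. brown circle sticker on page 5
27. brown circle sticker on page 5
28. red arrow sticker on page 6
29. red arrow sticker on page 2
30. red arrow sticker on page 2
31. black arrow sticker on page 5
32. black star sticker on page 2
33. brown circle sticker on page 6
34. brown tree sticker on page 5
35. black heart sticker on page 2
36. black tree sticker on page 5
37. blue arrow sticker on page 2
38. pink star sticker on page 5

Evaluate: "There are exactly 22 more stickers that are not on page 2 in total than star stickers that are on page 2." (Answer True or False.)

False

stickers that are not on page 2: 22.
star stickers on page 2: 1.
The claim requires 22 − 1 (= 21) to equal 22, which does not hold.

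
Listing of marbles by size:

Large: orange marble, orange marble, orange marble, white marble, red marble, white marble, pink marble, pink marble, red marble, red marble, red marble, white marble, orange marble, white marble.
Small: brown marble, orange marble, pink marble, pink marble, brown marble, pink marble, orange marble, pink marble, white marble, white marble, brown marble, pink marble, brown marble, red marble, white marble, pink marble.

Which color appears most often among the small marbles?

pink

Counts by color (restricted to small marbles): pink 6, brown 4, white 3, orange 2, red 1.
The maximum is 6, held uniquely by pink.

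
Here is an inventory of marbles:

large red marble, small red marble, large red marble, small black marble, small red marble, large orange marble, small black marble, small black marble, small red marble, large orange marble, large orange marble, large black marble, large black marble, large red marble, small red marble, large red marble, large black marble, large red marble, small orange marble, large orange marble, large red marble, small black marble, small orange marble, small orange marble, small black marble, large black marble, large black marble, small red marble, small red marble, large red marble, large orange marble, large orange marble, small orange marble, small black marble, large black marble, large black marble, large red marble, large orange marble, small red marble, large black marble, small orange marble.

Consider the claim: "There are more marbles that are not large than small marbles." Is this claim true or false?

False

marbles that are not large: 18.
small marbles: 18.
The claim requires 18 > 18, which does not hold.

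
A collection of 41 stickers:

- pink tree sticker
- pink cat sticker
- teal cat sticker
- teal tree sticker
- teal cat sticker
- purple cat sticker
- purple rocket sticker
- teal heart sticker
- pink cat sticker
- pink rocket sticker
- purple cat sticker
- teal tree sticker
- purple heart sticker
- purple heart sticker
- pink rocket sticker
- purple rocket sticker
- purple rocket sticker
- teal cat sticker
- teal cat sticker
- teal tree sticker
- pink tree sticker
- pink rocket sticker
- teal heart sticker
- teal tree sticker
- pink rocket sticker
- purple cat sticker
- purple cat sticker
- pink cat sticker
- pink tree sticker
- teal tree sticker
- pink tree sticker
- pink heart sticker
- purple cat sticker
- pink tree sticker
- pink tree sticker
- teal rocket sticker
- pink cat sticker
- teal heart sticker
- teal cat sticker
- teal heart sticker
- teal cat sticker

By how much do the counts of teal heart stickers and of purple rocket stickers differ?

1

teal heart stickers: 4. purple rocket stickers: 3.
|4 − 3| = 4 − 3 = 1.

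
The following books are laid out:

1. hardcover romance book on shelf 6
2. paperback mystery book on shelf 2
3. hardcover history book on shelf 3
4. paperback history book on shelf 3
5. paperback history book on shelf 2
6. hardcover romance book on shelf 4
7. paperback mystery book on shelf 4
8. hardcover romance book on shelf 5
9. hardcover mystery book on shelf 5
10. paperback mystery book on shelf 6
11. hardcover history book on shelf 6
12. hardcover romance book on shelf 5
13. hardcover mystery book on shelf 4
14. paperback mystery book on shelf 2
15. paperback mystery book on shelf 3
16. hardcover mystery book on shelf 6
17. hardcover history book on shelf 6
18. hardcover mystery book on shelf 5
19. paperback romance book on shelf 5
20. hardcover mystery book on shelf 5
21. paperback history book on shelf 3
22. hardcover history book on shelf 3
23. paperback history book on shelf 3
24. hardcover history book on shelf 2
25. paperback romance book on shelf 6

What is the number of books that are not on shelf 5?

19

Total books: 25; with the excluded value: 6; remaining 25 − 6 = 19.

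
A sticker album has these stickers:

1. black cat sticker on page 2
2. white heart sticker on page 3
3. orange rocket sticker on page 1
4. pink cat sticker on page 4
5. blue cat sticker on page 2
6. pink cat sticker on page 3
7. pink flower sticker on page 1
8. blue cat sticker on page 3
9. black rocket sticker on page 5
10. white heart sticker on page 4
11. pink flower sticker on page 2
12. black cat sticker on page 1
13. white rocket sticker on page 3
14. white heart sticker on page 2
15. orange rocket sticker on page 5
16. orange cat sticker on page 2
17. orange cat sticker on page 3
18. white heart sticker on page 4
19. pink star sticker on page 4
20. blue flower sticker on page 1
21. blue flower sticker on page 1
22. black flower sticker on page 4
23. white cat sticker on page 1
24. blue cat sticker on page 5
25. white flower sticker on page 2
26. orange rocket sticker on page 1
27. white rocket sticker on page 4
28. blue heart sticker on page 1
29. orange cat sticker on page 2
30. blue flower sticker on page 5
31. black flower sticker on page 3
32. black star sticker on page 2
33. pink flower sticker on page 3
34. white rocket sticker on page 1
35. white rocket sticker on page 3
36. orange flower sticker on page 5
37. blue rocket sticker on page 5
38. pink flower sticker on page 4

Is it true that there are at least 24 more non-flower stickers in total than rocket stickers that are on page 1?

non-flower stickers: 27.
rocket stickers on page 1: 3.
The claim requires 27 − 3 = 24 ≥ 24, which holds.

True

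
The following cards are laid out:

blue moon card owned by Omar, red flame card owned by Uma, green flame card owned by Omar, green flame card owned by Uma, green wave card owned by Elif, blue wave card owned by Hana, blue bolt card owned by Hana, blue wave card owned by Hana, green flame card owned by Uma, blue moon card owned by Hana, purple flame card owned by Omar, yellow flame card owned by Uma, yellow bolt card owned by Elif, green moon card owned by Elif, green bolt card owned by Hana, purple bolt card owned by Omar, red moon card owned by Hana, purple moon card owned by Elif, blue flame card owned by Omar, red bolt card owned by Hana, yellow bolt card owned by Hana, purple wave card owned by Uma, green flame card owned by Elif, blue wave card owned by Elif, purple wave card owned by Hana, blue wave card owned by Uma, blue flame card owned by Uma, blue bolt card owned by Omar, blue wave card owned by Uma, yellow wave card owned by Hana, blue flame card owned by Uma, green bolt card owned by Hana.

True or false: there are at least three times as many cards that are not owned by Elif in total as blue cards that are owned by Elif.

True

cards that are not owned by Elif: 26.
blue cards owned by Elif: 1.
The claim requires 26 ≥ 3 × 1 = 3, which holds.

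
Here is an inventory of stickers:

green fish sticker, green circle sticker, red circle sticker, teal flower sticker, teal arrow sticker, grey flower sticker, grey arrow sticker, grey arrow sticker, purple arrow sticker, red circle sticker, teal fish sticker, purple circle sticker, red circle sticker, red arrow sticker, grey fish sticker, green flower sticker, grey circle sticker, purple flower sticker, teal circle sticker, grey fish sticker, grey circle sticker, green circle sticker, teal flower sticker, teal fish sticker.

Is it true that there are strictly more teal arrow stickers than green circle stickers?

False

teal arrow stickers: 1.
green circle stickers: 2.
The claim requires 1 > 2, which does not hold.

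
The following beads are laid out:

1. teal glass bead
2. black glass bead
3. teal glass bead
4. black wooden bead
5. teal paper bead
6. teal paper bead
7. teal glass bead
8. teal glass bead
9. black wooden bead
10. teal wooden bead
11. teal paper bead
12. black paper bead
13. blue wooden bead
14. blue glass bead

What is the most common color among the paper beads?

teal

Counts by color (restricted to paper beads): teal 3, black 1.
The maximum is 3, held uniquely by teal.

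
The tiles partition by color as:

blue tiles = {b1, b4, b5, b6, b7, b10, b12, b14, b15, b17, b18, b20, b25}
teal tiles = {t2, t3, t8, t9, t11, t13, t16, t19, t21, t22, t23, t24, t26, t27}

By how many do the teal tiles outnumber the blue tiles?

1

teal tiles: 14.
blue tiles: 13.
14 − 13 = 1.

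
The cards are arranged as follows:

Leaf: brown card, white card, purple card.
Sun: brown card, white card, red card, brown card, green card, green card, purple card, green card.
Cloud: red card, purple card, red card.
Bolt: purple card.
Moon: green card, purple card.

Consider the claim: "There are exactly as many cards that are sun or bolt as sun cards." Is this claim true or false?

|cards that are sun or bolt| = 9.
|sun cards| = 8.
The claim requires 9 = 8, which does not hold.

False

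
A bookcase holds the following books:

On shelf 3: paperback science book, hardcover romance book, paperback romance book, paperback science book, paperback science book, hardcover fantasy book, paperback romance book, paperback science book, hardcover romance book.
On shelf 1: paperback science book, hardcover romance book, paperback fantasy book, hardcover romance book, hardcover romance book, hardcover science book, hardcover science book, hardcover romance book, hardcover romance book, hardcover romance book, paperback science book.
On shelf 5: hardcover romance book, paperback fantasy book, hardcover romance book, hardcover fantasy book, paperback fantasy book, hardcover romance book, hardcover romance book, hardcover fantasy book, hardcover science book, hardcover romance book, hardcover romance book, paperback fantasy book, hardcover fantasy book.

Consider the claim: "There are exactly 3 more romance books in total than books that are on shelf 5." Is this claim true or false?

|romance books| = 16.
|books on shelf 5| = 13.
The claim requires 16 − 13 (= 3) to equal 3, which holds.

True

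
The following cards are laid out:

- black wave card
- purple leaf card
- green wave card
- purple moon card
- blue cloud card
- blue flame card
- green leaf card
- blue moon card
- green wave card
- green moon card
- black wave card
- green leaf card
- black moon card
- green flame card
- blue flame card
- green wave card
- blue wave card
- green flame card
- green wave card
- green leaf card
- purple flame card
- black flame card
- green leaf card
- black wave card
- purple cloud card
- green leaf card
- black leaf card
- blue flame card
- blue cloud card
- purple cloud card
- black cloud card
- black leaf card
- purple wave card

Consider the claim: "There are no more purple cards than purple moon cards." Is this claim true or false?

purple cards: 6.
purple moon cards: 1.
The claim requires 6 ≤ 1, which does not hold.

False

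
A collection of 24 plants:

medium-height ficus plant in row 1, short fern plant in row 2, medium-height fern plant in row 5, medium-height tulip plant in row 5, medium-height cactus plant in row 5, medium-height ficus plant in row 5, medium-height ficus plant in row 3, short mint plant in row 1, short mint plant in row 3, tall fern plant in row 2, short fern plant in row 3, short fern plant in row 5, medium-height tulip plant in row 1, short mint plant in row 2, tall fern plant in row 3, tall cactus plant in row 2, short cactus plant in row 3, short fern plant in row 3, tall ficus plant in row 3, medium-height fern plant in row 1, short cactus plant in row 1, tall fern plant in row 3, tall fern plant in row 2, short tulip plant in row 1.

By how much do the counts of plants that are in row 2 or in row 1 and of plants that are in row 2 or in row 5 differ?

plants in row 2 or in row 1: 11. plants in row 2 or in row 5: 10.
|11 − 10| = 11 − 10 = 1.

1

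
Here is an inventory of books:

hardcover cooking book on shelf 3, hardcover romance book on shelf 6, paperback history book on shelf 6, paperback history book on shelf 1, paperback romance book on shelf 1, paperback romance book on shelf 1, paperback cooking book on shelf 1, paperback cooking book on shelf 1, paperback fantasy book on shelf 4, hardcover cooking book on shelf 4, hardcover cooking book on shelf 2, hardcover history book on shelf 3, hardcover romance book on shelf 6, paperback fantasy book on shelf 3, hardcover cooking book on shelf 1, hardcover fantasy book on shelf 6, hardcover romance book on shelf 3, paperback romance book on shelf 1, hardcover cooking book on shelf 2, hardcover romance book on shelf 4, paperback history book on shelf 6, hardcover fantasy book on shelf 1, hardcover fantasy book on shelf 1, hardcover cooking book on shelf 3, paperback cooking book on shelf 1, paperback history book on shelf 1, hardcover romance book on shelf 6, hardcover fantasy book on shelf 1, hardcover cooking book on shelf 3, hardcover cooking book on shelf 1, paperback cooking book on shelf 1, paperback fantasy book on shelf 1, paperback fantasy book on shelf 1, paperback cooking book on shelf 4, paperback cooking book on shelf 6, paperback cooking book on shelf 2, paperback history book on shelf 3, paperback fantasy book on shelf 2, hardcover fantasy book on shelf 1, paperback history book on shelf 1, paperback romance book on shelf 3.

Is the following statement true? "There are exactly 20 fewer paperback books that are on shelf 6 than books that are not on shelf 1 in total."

True

There are 3 paperback books on shelf 6.
There are 23 books that are not on shelf 1.
The claim requires 23 − 3 (= 20) to equal 20, which holds.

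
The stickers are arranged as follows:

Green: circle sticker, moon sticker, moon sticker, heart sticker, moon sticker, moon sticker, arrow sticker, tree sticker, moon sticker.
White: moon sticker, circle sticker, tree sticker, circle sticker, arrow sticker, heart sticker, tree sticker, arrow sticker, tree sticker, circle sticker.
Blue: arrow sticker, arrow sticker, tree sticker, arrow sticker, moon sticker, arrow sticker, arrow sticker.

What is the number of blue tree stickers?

1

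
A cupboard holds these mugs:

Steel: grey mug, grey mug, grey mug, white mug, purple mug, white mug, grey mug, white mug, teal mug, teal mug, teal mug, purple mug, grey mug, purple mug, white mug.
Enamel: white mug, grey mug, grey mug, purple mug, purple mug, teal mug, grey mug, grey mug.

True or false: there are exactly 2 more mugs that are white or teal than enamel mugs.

False

|mugs that are white or teal| = 9.
|enamel mugs| = 8.
The claim requires 9 − 8 (= 1) to equal 2, which does not hold.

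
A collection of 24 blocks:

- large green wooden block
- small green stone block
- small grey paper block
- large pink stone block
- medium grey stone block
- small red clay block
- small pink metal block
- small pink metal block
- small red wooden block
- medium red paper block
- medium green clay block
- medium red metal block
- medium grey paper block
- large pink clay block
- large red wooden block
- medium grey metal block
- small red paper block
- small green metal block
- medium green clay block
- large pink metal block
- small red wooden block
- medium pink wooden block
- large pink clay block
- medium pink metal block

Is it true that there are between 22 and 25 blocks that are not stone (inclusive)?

|blocks that are not stone| = 21.
The claim requires 22 ≤ 21 ≤ 25, which does not hold.

False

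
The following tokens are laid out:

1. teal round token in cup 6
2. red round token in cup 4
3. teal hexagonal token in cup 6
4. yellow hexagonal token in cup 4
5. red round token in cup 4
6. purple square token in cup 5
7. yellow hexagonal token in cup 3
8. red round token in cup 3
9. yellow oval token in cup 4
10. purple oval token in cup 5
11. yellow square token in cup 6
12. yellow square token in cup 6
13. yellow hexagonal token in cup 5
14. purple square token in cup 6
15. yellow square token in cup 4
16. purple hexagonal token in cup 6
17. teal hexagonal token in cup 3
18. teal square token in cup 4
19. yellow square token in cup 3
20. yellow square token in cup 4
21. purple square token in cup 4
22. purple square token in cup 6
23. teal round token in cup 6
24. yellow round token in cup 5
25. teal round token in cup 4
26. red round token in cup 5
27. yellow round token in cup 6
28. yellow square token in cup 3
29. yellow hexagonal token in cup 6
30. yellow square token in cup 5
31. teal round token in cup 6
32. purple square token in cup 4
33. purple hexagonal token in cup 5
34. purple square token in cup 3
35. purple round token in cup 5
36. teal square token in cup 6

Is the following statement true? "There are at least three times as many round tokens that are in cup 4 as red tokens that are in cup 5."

True

There are 3 round tokens in cup 4.
There is 1 red token in cup 5.
The claim requires 3 ≥ 3 × 1 = 3, which holds.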